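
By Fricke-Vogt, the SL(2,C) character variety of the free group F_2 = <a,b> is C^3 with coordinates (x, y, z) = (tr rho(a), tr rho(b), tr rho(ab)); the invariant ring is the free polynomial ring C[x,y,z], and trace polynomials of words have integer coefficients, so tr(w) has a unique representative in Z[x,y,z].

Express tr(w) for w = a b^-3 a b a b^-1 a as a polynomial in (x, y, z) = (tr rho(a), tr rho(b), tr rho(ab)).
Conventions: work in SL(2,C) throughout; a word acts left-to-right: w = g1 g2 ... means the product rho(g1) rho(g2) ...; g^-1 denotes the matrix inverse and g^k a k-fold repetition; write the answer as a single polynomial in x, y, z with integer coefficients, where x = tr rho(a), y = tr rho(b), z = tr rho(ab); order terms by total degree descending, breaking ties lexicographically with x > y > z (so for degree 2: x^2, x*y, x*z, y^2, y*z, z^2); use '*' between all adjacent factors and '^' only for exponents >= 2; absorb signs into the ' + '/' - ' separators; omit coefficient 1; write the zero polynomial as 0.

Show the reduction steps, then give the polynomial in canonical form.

x^3*y^4*z - x^2*y^5 - 2*x^2*y^3*z^2 - 2*x^3*y^2*z + x*y^2*z^3 + 4*x^2*y^3 + 3*x^2*y*z^2 + y^5 + y^3*z^2 - x*y^2*z - x*z^3 - 3*x^2*y - 5*y^3 - 2*y*z^2 + 2*x*z + 5*y

tr(b a^2) = tr(a) tr(b a) - tr(b)  (reduce the a square) = x*z - y
tr(a^2 b a) = tr(a) tr(b a^2) - tr(b a)  (reduce the a square) = x^2*z - x*y - z
and tr(a b a^3) = tr(a) tr(a^2 b a) - tr(a^2 b)  (reduce the a square) = x^3*z - x^2*y - 2*x*z + y
tr(b a b a) = tr(b a) tr(b a) - tr(1)  (split on b) = z^2 - 2
next, tr(b a b) = tr(b) tr(a b) - tr(a)  (reduce the b square) = y*z - x
next, tr(b a b a^2) = tr(a) tr(b a b a) - tr(b a b)  (reduce the a square) = x*z^2 - y*z - x
and tr(a b a^3 b) = tr(a) tr(b a b a^2) - tr(b a b a)  (reduce the a square) = x^2*z^2 - x*y*z - x^2 - z^2 + 2
tr(a b a^3 b^-1) = tr(a b a^3) tr(b) - tr(a b a^3 b)  (eliminate b^-1) = x^3*y*z - x^2*y^2 - x^2*z^2 - x*y*z + x^2 + y^2 + z^2 - 2
tr(a b a^3 b^-2) = tr(a b a^3 b^-1) tr(b) - tr(a b a^3)  (eliminate b^-1) = x^3*y^2*z - x^2*y^3 - x^2*y*z^2 - x^3*z - x*y^2*z + 2*x^2*y + y^3 + y*z^2 + 2*x*z - 3*y
next, tr(a^2 b^-3 a b a) = tr(a b a^3 b^-2) tr(b) - tr(a b a^3 b^-1)  (eliminate b^-1) = x^3*y^3*z - x^2*y^4 - x^2*y^2*z^2 - 2*x^3*y*z - x*y^3*z + 3*x^2*y^2 + x^2*z^2 + y^4 + y^2*z^2 + 3*x*y*z - x^2 - 4*y^2 - z^2 + 2
and tr(b a b a b a) = tr(b a b a) tr(b a) - tr(a b)  (split on b) = z^3 - 3*z
next, tr(b a b a b) = tr(b) tr(a b a b) - tr(a b a)  (reduce the b square) = y*z^2 - x*z - y
tr(a b a b a^2 b) = tr(a) tr(b a b a b a) - tr(b a b a b)  (reduce the a square) = x*z^3 - y*z^2 - 2*x*z + y
and tr(a b a b a^2 b^-1) = tr(a b a b a^2) tr(b) - tr(a b a b a^2 b)  (eliminate b^-1) = x^2*y*z^2 - x*y^2*z - x*z^3 - x^2*y + 2*x*z + y
and tr(b^-1 a b a b a^2 b^-1) = tr(a b a b a^2 b^-1) tr(b) - tr(a b a b a^2)  (eliminate b^-1) = x^2*y^2*z^2 - x*y^3*z - x*y*z^3 - x^2*y^2 - x^2*z^2 + 3*x*y*z + x^2 + y^2 + z^2 - 2
tr(a^2 b^-3 a b a b) = tr(b^-1 a b a b a^2 b^-1) tr(b) - tr(b^-1 a b a b a^2)  (eliminate b^-1) = x^2*y^3*z^2 - x*y^4*z - x*y^2*z^3 - x^2*y^3 - 2*x^2*y*z^2 + 4*x*y^2*z + x*z^3 + 2*x^2*y + y^3 + y*z^2 - 2*x*z - 3*y
and tr(a b^-3 a b a b^-1 a) = tr(a^2 b^-3 a b a) tr(b) - tr(a^2 b^-3 a b a b)  (eliminate b^-1) = x^3*y^4*z - x^2*y^5 - 2*x^2*y^3*z^2 - 2*x^3*y^2*z + x*y^2*z^3 + 4*x^2*y^3 + 3*x^2*y*z^2 + y^5 + y^3*z^2 - x*y^2*z - x*z^3 - 3*x^2*y - 5*y^3 - 2*y*z^2 + 2*x*z + 5*y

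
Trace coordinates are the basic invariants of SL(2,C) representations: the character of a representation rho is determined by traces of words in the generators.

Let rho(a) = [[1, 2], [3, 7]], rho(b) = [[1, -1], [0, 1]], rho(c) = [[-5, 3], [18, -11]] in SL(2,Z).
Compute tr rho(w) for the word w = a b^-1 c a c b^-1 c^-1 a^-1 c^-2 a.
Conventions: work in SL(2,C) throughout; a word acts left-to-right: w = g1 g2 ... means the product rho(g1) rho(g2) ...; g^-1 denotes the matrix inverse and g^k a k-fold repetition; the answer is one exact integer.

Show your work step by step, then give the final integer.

285482828

rho(a) = [[1, 2], [3, 7]]
... * rho(b^-1) = [[1, 1], [0, 1]]  ->  [[1, 3], [3, 10]]
... * rho(c) = [[-5, 3], [18, -11]]  ->  [[49, -30], [165, -101]]
... * rho(a) = [[1, 2], [3, 7]]  ->  [[-41, -112], [-138, -377]]
... * rho(c) = [[-5, 3], [18, -11]]  ->  [[-1811, 1109], [-6096, 3733]]
... * rho(b^-1) = [[1, 1], [0, 1]]  ->  [[-1811, -702], [-6096, -2363]]
... * rho(c^-1) = [[-11, -3], [-18, -5]]  ->  [[32557, 8943], [109590, 30103]]
... * rho(a^-1) = [[7, -2], [-3, 1]]  ->  [[201070, -56171], [676821, -189077]]
... * rho(c^-1) = [[-11, -3], [-18, -5]]  ->  [[-1200692, -322355], [-4041645, -1085078]]
... * rho(c^-1) = [[-11, -3], [-18, -5]]  ->  [[19010002, 5213851], [63989499, 17550325]]
... * rho(a) = [[1, 2], [3, 7]]  ->  [[34651555, 74516961], [116640474, 250831273]]
tr = 34651555 + 250831273 = 285482828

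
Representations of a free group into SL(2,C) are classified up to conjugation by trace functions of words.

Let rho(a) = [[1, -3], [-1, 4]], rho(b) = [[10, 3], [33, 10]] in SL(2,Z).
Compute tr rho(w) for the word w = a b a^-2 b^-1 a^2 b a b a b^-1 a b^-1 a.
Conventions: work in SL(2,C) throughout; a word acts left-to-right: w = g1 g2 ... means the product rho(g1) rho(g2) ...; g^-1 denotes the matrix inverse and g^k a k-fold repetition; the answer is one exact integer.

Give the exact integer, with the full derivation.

68267223110525

rho(a) = [[1, -3], [-1, 4]]
... * rho(b) = [[10, 3], [33, 10]]  ->  [[-89, -27], [122, 37]]
... * rho(a^-1) = [[4, 3], [1, 1]]  ->  [[-383, -294], [525, 403]]
... * rho(a^-1) = [[4, 3], [1, 1]]  ->  [[-1826, -1443], [2503, 1978]]
... * rho(b^-1) = [[10, -3], [-33, 10]]  ->  [[29359, -8952], [-40244, 12271]]
... * rho(a) = [[1, -3], [-1, 4]]  ->  [[38311, -123885], [-52515, 169816]]
... * rho(a) = [[1, -3], [-1, 4]]  ->  [[162196, -610473], [-222331, 836809]]
... * rho(b) = [[10, 3], [33, 10]]  ->  [[-18523649, -5618142], [25391387, 7701097]]
... * rho(a) = [[1, -3], [-1, 4]]  ->  [[-12905507, 33098379], [17690290, -45369773]]
... * rho(b) = [[10, 3], [33, 10]]  ->  [[963191437, 292267269], [-1320299609, -400626860]]
... * rho(a) = [[1, -3], [-1, 4]]  ->  [[670924168, -1720505235], [-919672749, 2358391387]]
... * rho(b^-1) = [[10, -3], [-33, 10]]  ->  [[63485914435, -19217824854], [-87023643261, 26342932117]]
... * rho(a) = [[1, -3], [-1, 4]]  ->  [[82703739289, -267329042721], [-113366575378, 366442658251]]
... * rho(b^-1) = [[10, -3], [-33, 10]]  ->  [[9648895802683, -2921401645077], [-13226273476063, 4004526308644]]
... * rho(a) = [[1, -3], [-1, 4]]  ->  [[12570297447760, -40632293988357], [-17230799784707, 55696925662765]]
tr = 12570297447760 + 55696925662765 = 68267223110525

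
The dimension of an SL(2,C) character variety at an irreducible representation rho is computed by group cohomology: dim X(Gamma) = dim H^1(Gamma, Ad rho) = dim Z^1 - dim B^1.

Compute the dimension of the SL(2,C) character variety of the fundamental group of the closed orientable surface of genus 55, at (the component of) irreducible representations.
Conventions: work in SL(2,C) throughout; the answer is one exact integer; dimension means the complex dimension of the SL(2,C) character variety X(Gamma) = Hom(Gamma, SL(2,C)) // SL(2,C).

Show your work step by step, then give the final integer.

324

pi_1 of the closed genus-55 surface has 110 generators bound by the single product-of-commutators relator.
A cocycle assigns one sl_2 vector per generator subject to the relator condition d_2(z) = 0: dim of the unconstrained space is 3*2g = 330.
At an irreducible rho, H^2 = coker(d_2) vanishes (Poincare duality: H^2 is dual to H^0 = invariants = 0), so d_2 is surjective onto sl_2 and dim Z^1 = 330 - 3 = 327.
As always at irreducible rho, dim B^1 = 3.
Hence dim X = 327 - 3 = 324.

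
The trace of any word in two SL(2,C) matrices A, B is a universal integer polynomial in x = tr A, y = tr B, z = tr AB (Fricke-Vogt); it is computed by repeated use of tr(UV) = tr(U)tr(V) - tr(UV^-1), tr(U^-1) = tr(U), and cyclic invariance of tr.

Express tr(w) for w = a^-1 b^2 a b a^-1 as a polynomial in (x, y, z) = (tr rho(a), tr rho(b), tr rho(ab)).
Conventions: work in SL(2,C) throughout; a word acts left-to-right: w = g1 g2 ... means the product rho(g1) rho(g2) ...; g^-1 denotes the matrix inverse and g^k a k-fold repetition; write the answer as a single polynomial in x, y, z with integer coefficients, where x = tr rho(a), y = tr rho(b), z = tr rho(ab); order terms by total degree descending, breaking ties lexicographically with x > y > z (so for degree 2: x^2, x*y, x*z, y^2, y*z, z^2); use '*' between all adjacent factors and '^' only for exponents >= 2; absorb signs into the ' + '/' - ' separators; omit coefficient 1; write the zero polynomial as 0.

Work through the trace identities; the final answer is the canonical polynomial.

tr(a b^2) = tr(b) tr(a b) - tr(a) = y*z - x
tr(b^2 a b) = tr(b) tr(a b^2) - tr(a b) = y^2*z - x*y - z
tr(a b a b) = tr(b a) tr(b a) - tr(1)   [split at repeated b] = z^2 - 2
tr(a b a) = tr(a) tr(b a) - tr(b) = x*z - y
tr(b^2 a b a) = tr(b) tr(a b a b) - tr(a b a) = y*z^2 - x*z - y
tr(b^2 a b a^-1) = tr(b^2 a b) tr(a) - tr(b^2 a b a) = x*y^2*z - x^2*y - y*z^2 + y
tr(a^-1 b^2 a b a^-1) = tr(b^2 a b a^-1) tr(a) - tr(b^2 a b) = x^2*y^2*z - x^3*y - x*y*z^2 - y^2*z + 2*x*y + z

x^2*y^2*z - x^3*y - x*y*z^2 - y^2*z + 2*x*y + z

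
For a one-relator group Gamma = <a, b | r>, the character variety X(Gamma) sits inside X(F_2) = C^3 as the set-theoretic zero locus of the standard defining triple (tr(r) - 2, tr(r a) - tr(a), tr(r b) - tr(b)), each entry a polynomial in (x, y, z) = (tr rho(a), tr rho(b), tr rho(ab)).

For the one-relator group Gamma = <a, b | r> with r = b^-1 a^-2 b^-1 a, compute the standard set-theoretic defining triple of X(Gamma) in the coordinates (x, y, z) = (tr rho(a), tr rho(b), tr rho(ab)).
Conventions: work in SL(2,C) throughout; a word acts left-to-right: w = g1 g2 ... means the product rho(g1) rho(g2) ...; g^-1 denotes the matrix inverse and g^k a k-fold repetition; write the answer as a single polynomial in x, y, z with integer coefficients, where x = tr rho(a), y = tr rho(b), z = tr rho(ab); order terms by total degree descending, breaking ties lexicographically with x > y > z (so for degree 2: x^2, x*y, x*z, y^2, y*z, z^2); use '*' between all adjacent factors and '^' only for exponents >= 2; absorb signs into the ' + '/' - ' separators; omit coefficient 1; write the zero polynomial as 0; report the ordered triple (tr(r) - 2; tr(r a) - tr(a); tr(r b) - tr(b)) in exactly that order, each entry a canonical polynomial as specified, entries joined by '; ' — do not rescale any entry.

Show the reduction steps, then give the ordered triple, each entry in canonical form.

tr(b^-1) = tr(b) = y
use: tr(b^-1 a) = tr(a) * tr(b) - tr(a b) = x*y - z
tr(b^-1 a^-1) = tr(b^-1) * tr(a) - tr(b^-1 a) = z
apply: tr(a b a) = tr(a) * tr(b a) - tr(b) = x*z - y
use: tr(a b a b) = tr(b a) * tr(b a) - tr(1) = z^2 - 2
tr(b a b^-1 a) = tr(a b a) * tr(b) - tr(a b a b) = x*y*z - y^2 - z^2 + 2
tr(b a b^-1 a^-1) = tr(b a b^-1) * tr(a) - tr(b a b^-1 a) = -x*y*z + x^2 + y^2 + z^2 - 2
tr(a b^-1 a^-2 b) = tr(b a b^-1 a^-1) * tr(a) - tr(b a b^-1) = -x^2*y*z + x^3 + x*y^2 + x*z^2 - 3*x
tr(b^-1 a^-2 b^-1 a) = tr(a b^-1 a^-2) * tr(b) - tr(a b^-1 a^-2 b) = x^2*y*z - x^3 - x*y^2 - x*z^2 + y*z + 3*x
tr(a^-1 b^-1 a^2 b^-1) = tr(a^-1 b^-1 a^2) * tr(b) - tr(a^-1 b^-1 a^2 b) = x^2*y*z - x^3 - x*z^2 - y*z + 3*x
apply: tr(a^2) = tr(a) * tr(a) - tr(1) = x^2 - 2
tr(b^-1 a^2) = tr(a^2) * tr(b) - tr(a^2 b) = x^2*y - x*z - y
use: tr(b^-1 a^2 b^-1) = tr(b^-1 a^2) * tr(b) - tr(b^-1 a^2 b) = x^2*y^2 - x*y*z - x^2 - y^2 + 2
tr(b^-1 a^-2 b^-1 a^2) = tr(a^-1 b^-1 a^2 b^-1) * tr(a) - tr(a^-1 b^-1 a^2 b^-1 a) = x^3*y*z - x^4 - x^2*y^2 - x^2*z^2 + 4*x^2 + y^2 - 2
assemble the triple (tr(r) - 2; tr(r a) - x; tr(r b) - y)

x^2*y*z - x^3 - x*y^2 - x*z^2 + y*z + 3*x - 2; x^3*y*z - x^4 - x^2*y^2 - x^2*z^2 + 4*x^2 + y^2 - x - 2; -y + z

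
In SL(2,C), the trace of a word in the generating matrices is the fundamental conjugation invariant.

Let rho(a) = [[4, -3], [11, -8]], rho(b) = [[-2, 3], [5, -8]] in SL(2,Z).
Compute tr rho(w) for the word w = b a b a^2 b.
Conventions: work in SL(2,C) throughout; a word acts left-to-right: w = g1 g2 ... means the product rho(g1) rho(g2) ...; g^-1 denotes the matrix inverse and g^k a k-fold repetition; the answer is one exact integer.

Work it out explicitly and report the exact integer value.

210530

rho(b) = [[-2, 3], [5, -8]]
... * rho(a) = [[4, -3], [11, -8]]  ->  [[25, -18], [-68, 49]]
... * rho(b) = [[-2, 3], [5, -8]]  ->  [[-140, 219], [381, -596]]
... * rho(a) = [[4, -3], [11, -8]]  ->  [[1849, -1332], [-5032, 3625]]
... * rho(a) = [[4, -3], [11, -8]]  ->  [[-7256, 5109], [19747, -13904]]
... * rho(b) = [[-2, 3], [5, -8]]  ->  [[40057, -62640], [-109014, 170473]]
tr = 40057 + 170473 = 210530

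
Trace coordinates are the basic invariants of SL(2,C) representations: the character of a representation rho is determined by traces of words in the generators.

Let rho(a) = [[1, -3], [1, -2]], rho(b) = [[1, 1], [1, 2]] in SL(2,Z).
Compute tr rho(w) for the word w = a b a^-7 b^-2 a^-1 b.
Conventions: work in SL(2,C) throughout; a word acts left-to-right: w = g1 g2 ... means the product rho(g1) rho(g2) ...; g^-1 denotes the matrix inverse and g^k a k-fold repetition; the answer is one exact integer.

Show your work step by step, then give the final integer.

223

rho(a) = [[1, -3], [1, -2]]
... * rho(b) = [[1, 1], [1, 2]]  ->  [[-2, -5], [-1, -3]]
... * rho(a^-1) = [[-2, 3], [-1, 1]]  ->  [[9, -11], [5, -6]]
... * rho(a^-1) = [[-2, 3], [-1, 1]]  ->  [[-7, 16], [-4, 9]]
... * rho(a^-1) = [[-2, 3], [-1, 1]]  ->  [[-2, -5], [-1, -3]]
... * rho(a^-1) = [[-2, 3], [-1, 1]]  ->  [[9, -11], [5, -6]]
... * rho(a^-1) = [[-2, 3], [-1, 1]]  ->  [[-7, 16], [-4, 9]]
... * rho(a^-1) = [[-2, 3], [-1, 1]]  ->  [[-2, -5], [-1, -3]]
... * rho(a^-1) = [[-2, 3], [-1, 1]]  ->  [[9, -11], [5, -6]]
... * rho(b^-1) = [[2, -1], [-1, 1]]  ->  [[29, -20], [16, -11]]
... * rho(b^-1) = [[2, -1], [-1, 1]]  ->  [[78, -49], [43, -27]]
... * rho(a^-1) = [[-2, 3], [-1, 1]]  ->  [[-107, 185], [-59, 102]]
... * rho(b) = [[1, 1], [1, 2]]  ->  [[78, 263], [43, 145]]
tr = 78 + 145 = 223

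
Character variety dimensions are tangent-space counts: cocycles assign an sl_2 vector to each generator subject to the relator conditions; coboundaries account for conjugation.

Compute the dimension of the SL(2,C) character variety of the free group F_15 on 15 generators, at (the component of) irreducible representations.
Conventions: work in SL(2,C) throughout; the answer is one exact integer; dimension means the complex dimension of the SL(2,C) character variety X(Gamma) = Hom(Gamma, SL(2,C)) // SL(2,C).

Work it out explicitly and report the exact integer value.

Here Gamma is free of rank 15 — no relator constrains a cocycle.
Z^1(Gamma, Ad rho) = (sl_2)^15: a cocycle is a free choice of one sl_2 vector per generator, so dim Z^1 = 3*15 = 45.
dim B^1 = 3: the coboundary map is injective because an irreducible image has centralizer 0 in sl_2.
dim X = dim H^1 = dim Z^1 - dim B^1 = 45 - 3 = 42.

42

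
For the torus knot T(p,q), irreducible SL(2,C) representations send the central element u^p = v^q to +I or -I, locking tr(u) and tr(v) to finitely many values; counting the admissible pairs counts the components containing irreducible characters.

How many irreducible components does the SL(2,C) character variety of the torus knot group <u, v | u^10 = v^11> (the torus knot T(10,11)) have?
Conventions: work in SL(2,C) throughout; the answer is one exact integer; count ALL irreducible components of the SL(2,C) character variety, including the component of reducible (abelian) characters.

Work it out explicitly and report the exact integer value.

In the torus knot group T(10,11), u^10 = v^11 is central, so an irreducible representation sends it to +I or -I (Schur).
So on each irreducible component the traces are pinned: tr(u) = 2*cos(pi*alpha/10) with 1 <= alpha <= 9, tr(v) = 2*cos(pi*beta/11) with 1 <= beta <= 10.
u^10 = (-1)^alpha I and v^11 = (-1)^beta I must agree, so alpha and beta have equal parity.
Counting: 5 odd alphas x 5 odd betas + 4 even alphas x 5 even betas = 25 + 20 = 45.
Total: 45 irreducible-character components + 1 reducible (abelian) component = 46.

46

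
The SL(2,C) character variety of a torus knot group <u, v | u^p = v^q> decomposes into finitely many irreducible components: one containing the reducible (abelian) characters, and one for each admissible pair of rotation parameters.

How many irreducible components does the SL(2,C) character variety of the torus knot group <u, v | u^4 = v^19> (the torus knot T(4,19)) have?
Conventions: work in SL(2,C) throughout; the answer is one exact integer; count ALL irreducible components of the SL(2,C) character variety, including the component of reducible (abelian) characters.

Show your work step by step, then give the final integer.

28

For T(4,19): irreducibility forces the central element u^4 = v^19 to one of +I, -I.
So on each irreducible component the traces are pinned: tr(u) = 2*cos(pi*alpha/4) with 1 <= alpha <= 3, tr(v) = 2*cos(pi*beta/19) with 1 <= beta <= 18.
Consistency of u^4 = (-1)^alpha I with v^19 = (-1)^beta I forces alpha = beta (mod 2).
Counting: 2 odd alphas x 9 odd betas + 1 even alphas x 9 even betas = 18 + 9 = 27.
components with irreducible characters: 27; plus the single component of reducible (abelian) characters: total 28.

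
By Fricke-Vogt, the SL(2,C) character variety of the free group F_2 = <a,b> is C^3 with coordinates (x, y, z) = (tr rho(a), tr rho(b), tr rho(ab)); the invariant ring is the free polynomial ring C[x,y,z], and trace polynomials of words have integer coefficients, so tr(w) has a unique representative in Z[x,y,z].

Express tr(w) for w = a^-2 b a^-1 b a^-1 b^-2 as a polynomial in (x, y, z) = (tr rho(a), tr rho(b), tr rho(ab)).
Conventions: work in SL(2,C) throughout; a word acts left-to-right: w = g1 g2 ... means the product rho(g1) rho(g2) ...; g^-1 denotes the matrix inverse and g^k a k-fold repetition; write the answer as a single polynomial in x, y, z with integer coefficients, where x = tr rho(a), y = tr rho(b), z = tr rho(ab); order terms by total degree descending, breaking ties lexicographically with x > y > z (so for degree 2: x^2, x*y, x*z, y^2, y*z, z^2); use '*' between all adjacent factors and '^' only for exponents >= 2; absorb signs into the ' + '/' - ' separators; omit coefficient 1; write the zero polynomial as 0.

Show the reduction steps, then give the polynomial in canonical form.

x^3*y^3*z - x^4*y^2 - x^2*y^4 - 2*x^2*y^2*z^2 + 2*x^3*y*z + x*y^3*z + x*y*z^3 + 3*x^2*y^2 - x^2*z^2 - 5*x*y*z + x^2 + y^2 + z^2 - 2

tr(a^-1 b) = tr(b) * tr(a) - tr(b a) = x*y - z
tr(a^-1 b a^-1) = tr(a^-1 b) * tr(a) - tr(a^-1 b a) = x^2*y - x*z - y
tr(b^2) = tr(b) * tr(b) - tr(1) = y^2 - 2
tr(b^2 a) = tr(b) * tr(a b) - tr(a) = y*z - x
tr(b a^-1 b) = tr(b^2) * tr(a) - tr(b^2 a) = x*y^2 - y*z - x
tr(b a b^2) = tr(b) * tr(b a b) - tr(b a) = y^2*z - x*y - z
tr(a b a b) = tr(b a) * tr(b a) - tr(1) = z^2 - 2
tr(a b a) = tr(a) * tr(b a) - tr(b) = x*z - y
tr(b a b^2 a) = tr(b) * tr(a b a b) - tr(a b a) = y*z^2 - x*z - y
tr(b a^-1 b a b) = tr(b a b^2) * tr(a) - tr(b a b^2 a) = x*y^2*z - x^2*y - y*z^2 + y
tr(b a b a b a) = tr(a b a b) * tr(a b) - tr(b a) = z^3 - 3*z
tr(b a^-1 b a b a) = tr(b a b a b) * tr(a) - tr(b a b a b a) = x*y*z^2 - x^2*z - z^3 - x*y + 3*z
tr(a b a^-1 b a^-1 b) = tr(b a^-1 b a b) * tr(a) - tr(b a^-1 b a b a) = x^2*y^2*z - x^3*y - 2*x*y*z^2 + x^2*z + z^3 + 2*x*y - 3*z
tr(b a^-1 b a^-1 b^-1 a) = tr(a b a^-1 b a^-1) * tr(b) - tr(a b a^-1 b a^-1 b) = -x^2*y^2*z + x^3*y + x*y^3 + 2*x*y*z^2 - x^2*z - y^2*z - z^3 - 3*x*y + 3*z
tr(b a^-1 b a^-1 b^-1 a^-1) = tr(b a^-1 b a^-1 b^-1) * tr(a) - tr(b a^-1 b a^-1 b^-1 a) = x^2*y^2*z - x*y^3 - 2*x*y*z^2 + y^2*z + z^3 + 2*x*y - 3*z
tr(b^-1 a^-2 b a^-1 b a^-1) = tr(b a^-1 b a^-1 b^-1 a^-1) * tr(a) - tr(b a^-1 b a^-1 b^-1) = x^3*y^2*z - x^2*y^3 - 2*x^2*y*z^2 + x*y^2*z + x*z^3 + x^2*y - 2*x*z + y
tr(b^2 a^-2) = tr(a^-1 b^2) * tr(a) - tr(a^-1 b^2 a) = x^2*y^2 - x*y*z - x^2 - y^2 + 2
tr(b a^-3 b) = tr(b^2 a^-2) * tr(a) - tr(b^2 a^-1) = x^3*y^2 - x^2*y*z - x^3 - 2*x*y^2 + y*z + 3*x
tr(a^-1 b a b) = tr(b a b) * tr(a) - tr(b a b a) = x*y*z - x^2 - z^2 + 2
tr(a^-2 b a b) = tr(a^-1 b a b) * tr(a) - tr(a^-1 b a b a) = x^2*y*z - x^3 - x*z^2 - y*z + 3*x
tr(b a^-3 b a) = tr(a^-2 b a b) * tr(a) - tr(a^-2 b a b a) = x^3*y*z - x^4 - x^2*z^2 - 2*x*y*z + 4*x^2 + z^2 - 2
tr(a^-2 b a^-1 b a^-1) = tr(b a^-3 b) * tr(a) - tr(b a^-3 b a) = x^4*y^2 - 2*x^3*y*z - 2*x^2*y^2 + x^2*z^2 + 3*x*y*z - x^2 - z^2 + 2
tr(a^-2 b a^-1 b a^-1 b^-2) = tr(b^-1 a^-2 b a^-1 b a^-1) * tr(b) - tr(b^-1 a^-2 b a^-1 b a^-1 b) = x^3*y^3*z - x^4*y^2 - x^2*y^4 - 2*x^2*y^2*z^2 + 2*x^3*y*z + x*y^3*z + x*y*z^3 + 3*x^2*y^2 - x^2*z^2 - 5*x*y*z + x^2 + y^2 + z^2 - 2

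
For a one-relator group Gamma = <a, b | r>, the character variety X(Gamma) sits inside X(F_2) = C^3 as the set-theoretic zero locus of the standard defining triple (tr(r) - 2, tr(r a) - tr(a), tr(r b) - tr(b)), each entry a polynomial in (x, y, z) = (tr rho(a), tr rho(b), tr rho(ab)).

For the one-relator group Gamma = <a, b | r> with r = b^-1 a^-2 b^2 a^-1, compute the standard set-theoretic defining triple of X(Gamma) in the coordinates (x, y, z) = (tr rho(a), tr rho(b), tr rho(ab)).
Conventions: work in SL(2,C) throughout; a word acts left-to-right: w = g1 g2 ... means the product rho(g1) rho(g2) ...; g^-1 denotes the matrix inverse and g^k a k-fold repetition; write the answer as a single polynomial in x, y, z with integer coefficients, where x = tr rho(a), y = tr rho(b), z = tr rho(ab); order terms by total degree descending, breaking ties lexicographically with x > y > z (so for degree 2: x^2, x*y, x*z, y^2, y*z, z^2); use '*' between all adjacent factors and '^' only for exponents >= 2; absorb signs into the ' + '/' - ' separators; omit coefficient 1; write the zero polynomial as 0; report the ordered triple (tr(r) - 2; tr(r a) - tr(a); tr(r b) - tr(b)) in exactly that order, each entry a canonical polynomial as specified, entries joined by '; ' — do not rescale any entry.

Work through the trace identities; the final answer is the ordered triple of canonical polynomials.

x^2*y^2*z - x*y^3 - x*y*z^2 - x^2*z + 2*x*y + z - 2; x^2*y - x*z - x - y; x^3*y^2 - x^2*y*z - x^3 - 2*x*y^2 + y*z + 3*x - y

trace(b a^-1) = trace(b) * trace(a) - trace(b a)  (eliminate a^-1) = x*y - z
trace(a^-2 b) = trace(b a^-1) * trace(a) - trace(b)  (eliminate a^-1) = x^2*y - x*z - y
trace(b^2) = trace(b) * trace(b) - trace(1)  (reduce the b square) = y^2 - 2
trace(b a b) = trace(b) * trace(a b) - trace(a)  (reduce the b square) = y*z - x
trace(b^2 a b) = trace(b) * trace(b a b) - trace(b a)  (reduce the b square) = y^2*z - x*y - z
trace(a b a b) = trace(b a) * trace(b a) - trace(1)  (split on b) = z^2 - 2
trace(a b a) = trace(a) * trace(b a) - trace(b)  (reduce the a square) = x*z - y
trace(b^2 a b a) = trace(b) * trace(a b a b) - trace(a b a)  (reduce the b square) = y*z^2 - x*z - y
trace(a^-1 b^2 a b) = trace(b^2 a b) * trace(a) - trace(b^2 a b a)  (eliminate a^-1) = x*y^2*z - x^2*y - y*z^2 + y
trace(a^-1 b^2 a b^-1) = trace(a^-1 b^2 a) * trace(b) - trace(a^-1 b^2 a b)  (eliminate b^-1) = -x*y^2*z + x^2*y + y^3 + y*z^2 - 3*y
trace(b^-1 a^-2 b^2 a) = trace(a^-1 b^2 a b^-1) * trace(a) - trace(a^-1 b^2 a b^-1 a)  (eliminate a^-1) = -x^2*y^2*z + x^3*y + x*y^3 + x*y*z^2 - 3*x*y - z
trace(b^-1 a^-2 b^2 a^-1) = trace(b^-1 a^-2 b^2) * trace(a) - trace(b^-1 a^-2 b^2 a)  (eliminate a^-1) = x^2*y^2*z - x*y^3 - x*y*z^2 - x^2*z + 2*x*y + z
trace(a^-1 b^2) = trace(b^2) * trace(a) - trace(b^2 a) = x*y^2 - y*z - x
trace(b^2 a^-2) = trace(a^-1 b^2) * trace(a) - trace(a^-1 b^2 a) = x^2*y^2 - x*y*z - x^2 - y^2 + 2
trace(a^-2 b^2 a^-1) = trace(b^2 a^-2) * trace(a) - trace(b^2 a^-1) = x^3*y^2 - x^2*y*z - x^3 - 2*x*y^2 + y*z + 3*x
assemble the triple (trace(r) - 2; trace(r a) - x; trace(r b) - y)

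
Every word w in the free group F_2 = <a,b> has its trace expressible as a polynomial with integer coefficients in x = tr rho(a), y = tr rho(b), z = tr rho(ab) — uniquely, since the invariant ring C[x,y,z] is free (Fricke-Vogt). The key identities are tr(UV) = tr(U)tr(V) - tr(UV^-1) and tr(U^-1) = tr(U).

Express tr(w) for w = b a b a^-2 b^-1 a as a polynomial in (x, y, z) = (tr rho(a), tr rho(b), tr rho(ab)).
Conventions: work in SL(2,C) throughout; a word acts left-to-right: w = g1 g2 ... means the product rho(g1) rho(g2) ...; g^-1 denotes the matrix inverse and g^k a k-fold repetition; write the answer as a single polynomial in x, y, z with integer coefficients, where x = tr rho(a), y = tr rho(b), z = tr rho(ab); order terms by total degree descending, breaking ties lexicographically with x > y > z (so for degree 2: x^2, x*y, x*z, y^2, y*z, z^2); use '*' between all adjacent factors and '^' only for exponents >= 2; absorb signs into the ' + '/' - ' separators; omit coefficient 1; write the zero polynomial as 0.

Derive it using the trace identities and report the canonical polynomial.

-x^2*y*z^2 + x^3*z + x*y^2*z + x*z^3 - 4*x*z + y

tr(b a b) = tr(b)*tr(a b) - tr(a) = y*z - x
apply: tr(b a b a) = tr(b a)*tr(b a) - tr(1)   [split at repeated b] = z^2 - 2
use: tr(b a b a^-1) = tr(b a b)*tr(a) - tr(b a b a) = x*y*z - x^2 - z^2 + 2
tr(a b a) = tr(a)*tr(b a) - tr(b) = x*z - y
tr(b a b a b) = tr(b)*tr(a b a b) - tr(a b a) = y*z^2 - x*z - y
apply: tr(b a b a b a) = tr(a b a b)*tr(a b) - tr(b a)   [split at repeated a] = z^3 - 3*z
tr(b a b a b a^-1) = tr(b a b a b)*tr(a) - tr(b a b a b a) = x*y*z^2 - x^2*z - z^3 - x*y + 3*z
apply: tr(a b a b a^-2 b) = tr(b a b a b a^-1)*tr(a) - tr(b a b a b) = x^2*y*z^2 - x^3*z - x*z^3 - x^2*y - y*z^2 + 4*x*z + y
tr(b a b a^-2 b^-1 a) = tr(a b a b a^-2)*tr(b) - tr(a b a b a^-2 b) = -x^2*y*z^2 + x^3*z + x*y^2*z + x*z^3 - 4*x*z + y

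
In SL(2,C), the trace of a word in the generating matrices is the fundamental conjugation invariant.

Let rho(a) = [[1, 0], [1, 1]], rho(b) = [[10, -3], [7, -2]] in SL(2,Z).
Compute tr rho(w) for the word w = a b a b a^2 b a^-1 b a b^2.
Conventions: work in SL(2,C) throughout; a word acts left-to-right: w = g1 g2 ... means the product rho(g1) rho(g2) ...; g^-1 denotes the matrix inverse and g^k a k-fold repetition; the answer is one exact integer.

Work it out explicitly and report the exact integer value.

16706

rho(a) = [[1, 0], [1, 1]]
... * rho(b) = [[10, -3], [7, -2]]  ->  [[10, -3], [17, -5]]
... * rho(a) = [[1, 0], [1, 1]]  ->  [[7, -3], [12, -5]]
... * rho(b) = [[10, -3], [7, -2]]  ->  [[49, -15], [85, -26]]
... * rho(a) = [[1, 0], [1, 1]]  ->  [[34, -15], [59, -26]]
... * rho(a) = [[1, 0], [1, 1]]  ->  [[19, -15], [33, -26]]
... * rho(b) = [[10, -3], [7, -2]]  ->  [[85, -27], [148, -47]]
... * rho(a^-1) = [[1, 0], [-1, 1]]  ->  [[112, -27], [195, -47]]
... * rho(b) = [[10, -3], [7, -2]]  ->  [[931, -282], [1621, -491]]
... * rho(a) = [[1, 0], [1, 1]]  ->  [[649, -282], [1130, -491]]
... * rho(b) = [[10, -3], [7, -2]]  ->  [[4516, -1383], [7863, -2408]]
... * rho(b) = [[10, -3], [7, -2]]  ->  [[35479, -10782], [61774, -18773]]
tr = 35479 + -18773 = 16706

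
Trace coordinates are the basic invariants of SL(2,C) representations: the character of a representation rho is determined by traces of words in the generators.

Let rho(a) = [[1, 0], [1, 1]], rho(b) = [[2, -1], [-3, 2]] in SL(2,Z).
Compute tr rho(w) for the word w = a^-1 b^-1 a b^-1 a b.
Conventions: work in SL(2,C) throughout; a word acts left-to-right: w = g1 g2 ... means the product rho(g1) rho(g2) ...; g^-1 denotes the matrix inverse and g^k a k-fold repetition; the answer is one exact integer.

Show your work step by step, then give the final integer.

rho(a^-1) = [[1, 0], [-1, 1]]
... * rho(b^-1) = [[2, 1], [3, 2]]  ->  [[2, 1], [1, 1]]
... * rho(a) = [[1, 0], [1, 1]]  ->  [[3, 1], [2, 1]]
... * rho(b^-1) = [[2, 1], [3, 2]]  ->  [[9, 5], [7, 4]]
... * rho(a) = [[1, 0], [1, 1]]  ->  [[14, 5], [11, 4]]
... * rho(b) = [[2, -1], [-3, 2]]  ->  [[13, -4], [10, -3]]
tr = 13 + -3 = 10

10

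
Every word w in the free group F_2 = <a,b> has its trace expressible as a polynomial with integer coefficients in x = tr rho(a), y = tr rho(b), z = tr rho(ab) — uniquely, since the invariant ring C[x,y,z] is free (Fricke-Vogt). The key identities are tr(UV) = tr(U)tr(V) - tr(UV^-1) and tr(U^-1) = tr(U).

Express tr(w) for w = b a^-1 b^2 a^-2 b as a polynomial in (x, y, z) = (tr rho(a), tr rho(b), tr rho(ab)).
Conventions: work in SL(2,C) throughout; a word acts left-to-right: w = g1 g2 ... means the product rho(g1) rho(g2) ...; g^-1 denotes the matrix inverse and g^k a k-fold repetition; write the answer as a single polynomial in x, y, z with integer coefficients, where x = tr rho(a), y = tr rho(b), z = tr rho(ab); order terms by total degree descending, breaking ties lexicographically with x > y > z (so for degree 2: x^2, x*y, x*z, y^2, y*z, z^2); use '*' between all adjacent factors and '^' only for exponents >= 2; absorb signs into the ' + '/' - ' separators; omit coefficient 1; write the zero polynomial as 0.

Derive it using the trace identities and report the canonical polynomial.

x^3*y^4 - 2*x^2*y^3*z - 2*x^3*y^2 - x*y^4 + x*y^2*z^2 + 2*x^2*y*z + y^3*z + x^3 + 3*x*y^2 - 2*y*z - 3*x

tr(b^2) = tr(b) tr(b) - tr(1) = y^2 - 2
next, tr(b^3) = tr(b) tr(b^2) - tr(b) = y^3 - 3*y
and tr(b^4) = tr(b) tr(b^3) - tr(b^2) = y^4 - 4*y^2 + 2
tr(b a b) = tr(b) tr(a b) - tr(a) = y*z - x
next, tr(b a b^2) = tr(b) tr(b a b) - tr(b a) = y^2*z - x*y - z
next, tr(b^4 a) = tr(b) tr(b a b^2) - tr(b a b) = y^3*z - x*y^2 - 2*y*z + x
next, tr(b^2 a^-1 b^2) = tr(b^4) tr(a) - tr(b^4 a) = x*y^4 - y^3*z - 3*x*y^2 + 2*y*z + x
tr(a b a b) = tr(b a) tr(b a) - tr(1) = z^2 - 2
tr(a b a) = tr(a) tr(b a) - tr(b) = x*z - y
and tr(a b^2 a b) = tr(b) tr(a b a b) - tr(a b a) = y*z^2 - x*z - y
next, tr(a^2) = tr(a) tr(a) - tr(1) = x^2 - 2
next, tr(a b^2 a) = tr(b) tr(a^2 b) - tr(a^2) = x*y*z - x^2 - y^2 + 2
tr(b^2 a b^2 a) = tr(b) tr(a b^2 a b) - tr(a b^2 a) = y^2*z^2 - 2*x*y*z + x^2 - 2
and tr(b^2 a^-1 b^2 a) = tr(b^2 a b^2) tr(a) - tr(b^2 a b^2 a) = x*y^3*z - x^2*y^2 - y^2*z^2 + 2
tr(a^-1 b^2 a^-1 b^2) = tr(b^2 a^-1 b^2) tr(a) - tr(b^2 a^-1 b^2 a) = x^2*y^4 - 2*x*y^3*z - 2*x^2*y^2 + y^2*z^2 + 2*x*y*z + x^2 - 2
tr(b a^-1 b^2 a^-2 b) = tr(a^-1 b^2 a^-1 b^2) tr(a) - tr(a^-1 b^2 a^-1 b^2 a) = x^3*y^4 - 2*x^2*y^3*z - 2*x^3*y^2 - x*y^4 + x*y^2*z^2 + 2*x^2*y*z + y^3*z + x^3 + 3*x*y^2 - 2*y*z - 3*x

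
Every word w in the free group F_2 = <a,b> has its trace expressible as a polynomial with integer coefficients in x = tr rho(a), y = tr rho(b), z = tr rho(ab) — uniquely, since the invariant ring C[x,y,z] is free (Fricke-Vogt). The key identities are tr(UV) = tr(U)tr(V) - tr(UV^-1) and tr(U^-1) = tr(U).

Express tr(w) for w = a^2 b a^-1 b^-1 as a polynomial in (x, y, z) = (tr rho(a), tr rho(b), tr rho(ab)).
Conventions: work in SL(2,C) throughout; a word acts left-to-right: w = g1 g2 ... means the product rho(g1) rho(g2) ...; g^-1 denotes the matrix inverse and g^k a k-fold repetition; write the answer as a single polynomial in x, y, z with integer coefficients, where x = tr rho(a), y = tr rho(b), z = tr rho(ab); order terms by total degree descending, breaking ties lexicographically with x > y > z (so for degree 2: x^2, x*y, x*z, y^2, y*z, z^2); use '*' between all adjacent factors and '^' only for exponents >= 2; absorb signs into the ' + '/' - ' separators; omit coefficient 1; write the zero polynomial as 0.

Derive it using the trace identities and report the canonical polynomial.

next, tr(a^2) = tr(a) * tr(a) - tr(1) = x^2 - 2
next, tr(b a^2) = tr(a) * tr(b a) - tr(b) = x*z - y
tr(a^2 b a) = tr(a) * tr(b a^2) - tr(b a) = x^2*z - x*y - z
next, tr(b a b a) = tr(b a) * tr(b a) - tr(1) = z^2 - 2
tr(b a b) = tr(b) * tr(a b) - tr(a) = y*z - x
tr(a^2 b a b) = tr(a) * tr(b a b a) - tr(b a b) = x*z^2 - y*z - x
tr(b^-1 a^2 b a) = tr(a^2 b a) * tr(b) - tr(a^2 b a b) = x^2*y*z - x*y^2 - x*z^2 + x
tr(a^2 b a^-1 b^-1) = tr(b^-1 a^2 b) * tr(a) - tr(b^-1 a^2 b a) = -x^2*y*z + x^3 + x*y^2 + x*z^2 - 3*x

-x^2*y*z + x^3 + x*y^2 + x*z^2 - 3*x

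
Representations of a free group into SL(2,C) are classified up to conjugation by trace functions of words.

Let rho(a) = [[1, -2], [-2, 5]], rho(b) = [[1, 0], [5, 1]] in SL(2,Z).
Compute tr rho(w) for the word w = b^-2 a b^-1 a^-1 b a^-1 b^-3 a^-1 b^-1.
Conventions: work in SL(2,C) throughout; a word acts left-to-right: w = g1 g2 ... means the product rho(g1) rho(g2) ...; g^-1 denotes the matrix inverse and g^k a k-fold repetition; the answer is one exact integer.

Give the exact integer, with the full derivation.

rho(b^-1) = [[1, 0], [-5, 1]]
... * rho(b^-1) = [[1, 0], [-5, 1]]  ->  [[1, 0], [-10, 1]]
... * rho(a) = [[1, -2], [-2, 5]]  ->  [[1, -2], [-12, 25]]
... * rho(b^-1) = [[1, 0], [-5, 1]]  ->  [[11, -2], [-137, 25]]
... * rho(a^-1) = [[5, 2], [2, 1]]  ->  [[51, 20], [-635, -249]]
... * rho(b) = [[1, 0], [5, 1]]  ->  [[151, 20], [-1880, -249]]
... * rho(a^-1) = [[5, 2], [2, 1]]  ->  [[795, 322], [-9898, -4009]]
... * rho(b^-1) = [[1, 0], [-5, 1]]  ->  [[-815, 322], [10147, -4009]]
... * rho(b^-1) = [[1, 0], [-5, 1]]  ->  [[-2425, 322], [30192, -4009]]
... * rho(b^-1) = [[1, 0], [-5, 1]]  ->  [[-4035, 322], [50237, -4009]]
... * rho(a^-1) = [[5, 2], [2, 1]]  ->  [[-19531, -7748], [243167, 96465]]
... * rho(b^-1) = [[1, 0], [-5, 1]]  ->  [[19209, -7748], [-239158, 96465]]
tr = 19209 + 96465 = 115674

115674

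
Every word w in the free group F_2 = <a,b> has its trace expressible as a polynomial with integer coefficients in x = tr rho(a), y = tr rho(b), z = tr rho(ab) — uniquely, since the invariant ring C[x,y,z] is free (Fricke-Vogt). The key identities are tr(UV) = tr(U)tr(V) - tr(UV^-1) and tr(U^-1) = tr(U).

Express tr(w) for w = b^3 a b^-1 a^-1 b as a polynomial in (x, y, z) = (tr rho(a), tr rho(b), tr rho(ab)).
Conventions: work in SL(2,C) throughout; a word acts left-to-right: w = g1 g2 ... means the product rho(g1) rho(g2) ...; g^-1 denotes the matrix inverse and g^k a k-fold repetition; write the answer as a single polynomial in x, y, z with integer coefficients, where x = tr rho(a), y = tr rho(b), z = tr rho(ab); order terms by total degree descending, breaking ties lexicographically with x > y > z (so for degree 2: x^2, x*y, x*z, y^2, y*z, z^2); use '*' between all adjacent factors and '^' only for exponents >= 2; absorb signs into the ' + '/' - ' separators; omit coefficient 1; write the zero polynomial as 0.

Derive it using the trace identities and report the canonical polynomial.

trace(a b^2) = trace(b) * trace(a b) - trace(a)   [square of b] = y*z - x
trace(b^3 a) = trace(b) * trace(a b^2) - trace(a b)   [square of b] = y^2*z - x*y - z
trace(b^2) = trace(b) * trace(b) - trace(1)   [square of b] = y^2 - 2
trace(a^2 b^2) = trace(a) * trace(b^2 a) - trace(b^2)   [square of a] = x*y*z - x^2 - y^2 + 2
trace(a^2 b) = trace(a) * trace(b a) - trace(b)   [square of a] = x*z - y
trace(b a^2 b^2) = trace(b) * trace(a^2 b^2) - trace(a^2 b)   [square of b] = x*y^2*z - x^2*y - y^3 - x*z + 3*y
trace(a b^4 a) = trace(b) * trace(b a^2 b^2) - trace(b a^2 b)   [square of b] = x*y^3*z - x^2*y^2 - y^4 - 2*x*y*z + x^2 + 4*y^2 - 2
trace(a b a b) = trace(a b) * trace(a b) - trace(1)   [split at a repeated a] = z^2 - 2
trace(b a b a b) = trace(b) * trace(a b a b) - trace(a b a)   [square of b] = y*z^2 - x*z - y
trace(b^2 a b a b) = trace(b) * trace(b a b a b) - trace(b a b a)   [square of b] = y^2*z^2 - x*y*z - y^2 - z^2 + 2
trace(a b^4 a b) = trace(b) * trace(b^2 a b a b) - trace(b^2 a b a)   [square of b] = y^3*z^2 - x*y^2*z - y^3 - 2*y*z^2 + x*z + 3*y
trace(b^4 a b^-1 a) = trace(a b^4 a) * trace(b) - trace(a b^4 a b)   [inverse elimination on b] = x*y^4*z - x^2*y^3 - y^5 - y^3*z^2 - x*y^2*z + x^2*y + 5*y^3 + 2*y*z^2 - x*z - 5*y
trace(b^3 a b^-1 a^-1 b) = trace(b^4 a b^-1) * trace(a) - trace(b^4 a b^-1 a)   [inverse elimination on a] = -x*y^4*z + x^2*y^3 + y^5 + y^3*z^2 + 2*x*y^2*z - 2*x^2*y - 5*y^3 - 2*y*z^2 + 5*y

-x*y^4*z + x^2*y^3 + y^5 + y^3*z^2 + 2*x*y^2*z - 2*x^2*y - 5*y^3 - 2*y*z^2 + 5*y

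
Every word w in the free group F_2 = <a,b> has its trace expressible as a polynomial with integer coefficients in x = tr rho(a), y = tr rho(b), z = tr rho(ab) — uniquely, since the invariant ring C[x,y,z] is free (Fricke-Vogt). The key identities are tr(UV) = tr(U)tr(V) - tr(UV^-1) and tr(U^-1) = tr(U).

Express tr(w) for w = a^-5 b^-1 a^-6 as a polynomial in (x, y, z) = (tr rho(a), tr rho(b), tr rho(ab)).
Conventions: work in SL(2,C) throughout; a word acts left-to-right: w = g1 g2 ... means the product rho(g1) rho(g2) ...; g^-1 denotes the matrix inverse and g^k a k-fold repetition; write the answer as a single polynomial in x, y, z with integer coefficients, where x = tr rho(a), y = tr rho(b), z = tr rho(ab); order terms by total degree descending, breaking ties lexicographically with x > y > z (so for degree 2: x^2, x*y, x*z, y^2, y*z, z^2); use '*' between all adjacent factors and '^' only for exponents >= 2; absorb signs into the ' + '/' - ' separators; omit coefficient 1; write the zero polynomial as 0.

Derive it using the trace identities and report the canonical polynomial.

trace(a^-1) = trace(a) = x
trace(a^-2) = trace(a^-1) trace(a) - trace(1) = x^2 - 2
trace(a^-3) = trace(a^-2) trace(a) - trace(a^-1) = x^3 - 3*x
trace(a^-1 b) = trace(b) trace(a) - trace(b a) = x*y - z
trace(a^-1 b a^-1) = trace(a^-1 b) trace(a) - trace(a^-1 b a) = x^2*y - x*z - y
trace(a^-3 b) = trace(a^-1 b a^-1) trace(a) - trace(a^-1 b) = x^3*y - x^2*z - 2*x*y + z
trace(b^-1 a^-3) = trace(a^-3) trace(b) - trace(a^-3 b) = x^2*z - x*y - z
trace(b^-1 a^-2) = trace(a^-1 b^-1) trace(a) - trace(a^-1 b^-1 a) = x*z - y
trace(a^-3 b^-1 a^-1) = trace(b^-1 a^-3) trace(a) - trace(b^-1 a^-2) = x^3*z - x^2*y - 2*x*z + y
trace(a^-1 b^-1 a^-4) = trace(a^-3 b^-1 a^-1) trace(a) - trace(a^-3 b^-1) = x^4*z - x^3*y - 3*x^2*z + 2*x*y + z
trace(a^-5 b^-1 a^-1) = trace(a^-1 b^-1 a^-4) trace(a) - trace(a^-1 b^-1 a^-3) = x^5*z - x^4*y - 4*x^3*z + 3*x^2*y + 3*x*z - y
trace(a^-3 b^-1 a^-4) = trace(a^-5 b^-1 a^-1) trace(a) - trace(a^-5 b^-1) = x^6*z - x^5*y - 5*x^4*z + 4*x^3*y + 6*x^2*z - 3*x*y - z
trace(a^-4 b^-1 a^-4) = trace(a^-3 b^-1 a^-4) trace(a) - trace(a^-3 b^-1 a^-3) = x^7*z - x^6*y - 6*x^5*z + 5*x^4*y + 10*x^3*z - 6*x^2*y - 4*x*z + y
trace(a^-9 b^-1) = trace(a^-4 b^-1 a^-4) trace(a) - trace(a^-4 b^-1 a^-3) = x^8*z - x^7*y - 7*x^6*z + 6*x^5*y + 15*x^4*z - 10*x^3*y - 10*x^2*z + 4*x*y + z
trace(a^-4 b^-1 a^-6) = trace(a^-9 b^-1) trace(a) - trace(a^-9 b^-1 a) = x^9*z - x^8*y - 8*x^7*z + 7*x^6*y + 21*x^5*z - 15*x^4*y - 20*x^3*z + 10*x^2*y + 5*x*z - y
trace(a^-5 b^-1 a^-6) = trace(a^-4 b^-1 a^-6) trace(a) - trace(a^-4 b^-1 a^-5) = x^10*z - x^9*y - 9*x^8*z + 8*x^7*y + 28*x^6*z - 21*x^5*y - 35*x^4*z + 20*x^3*y + 15*x^2*z - 5*x*y - z

x^10*z - x^9*y - 9*x^8*z + 8*x^7*y + 28*x^6*z - 21*x^5*y - 35*x^4*z + 20*x^3*y + 15*x^2*z - 5*x*y - z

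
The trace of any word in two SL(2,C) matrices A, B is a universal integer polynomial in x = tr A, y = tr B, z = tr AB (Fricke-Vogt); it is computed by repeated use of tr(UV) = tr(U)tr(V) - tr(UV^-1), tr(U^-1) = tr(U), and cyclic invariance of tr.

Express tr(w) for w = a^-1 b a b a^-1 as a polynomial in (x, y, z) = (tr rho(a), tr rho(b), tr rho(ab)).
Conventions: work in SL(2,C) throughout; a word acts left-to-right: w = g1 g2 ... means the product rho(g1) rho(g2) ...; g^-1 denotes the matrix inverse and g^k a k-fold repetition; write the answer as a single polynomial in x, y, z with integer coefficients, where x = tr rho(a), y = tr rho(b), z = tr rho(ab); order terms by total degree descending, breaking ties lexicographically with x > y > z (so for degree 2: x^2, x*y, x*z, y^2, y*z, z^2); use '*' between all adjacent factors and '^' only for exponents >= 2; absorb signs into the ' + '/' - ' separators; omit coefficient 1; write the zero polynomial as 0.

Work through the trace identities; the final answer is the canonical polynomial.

x^2*y*z - x^3 - x*z^2 - y*z + 3*x

trace(b a b) = trace(b)*trace(a b) - trace(a) = y*z - x
and trace(b a b a) = trace(a b)*trace(a b) - trace(1)   [split at repeated a] = z^2 - 2
trace(b a b a^-1) = trace(b a b)*trace(a) - trace(b a b a) = x*y*z - x^2 - z^2 + 2
trace(a^-1 b a b a^-1) = trace(b a b a^-1)*trace(a) - trace(b a b) = x^2*y*z - x^3 - x*z^2 - y*z + 3*x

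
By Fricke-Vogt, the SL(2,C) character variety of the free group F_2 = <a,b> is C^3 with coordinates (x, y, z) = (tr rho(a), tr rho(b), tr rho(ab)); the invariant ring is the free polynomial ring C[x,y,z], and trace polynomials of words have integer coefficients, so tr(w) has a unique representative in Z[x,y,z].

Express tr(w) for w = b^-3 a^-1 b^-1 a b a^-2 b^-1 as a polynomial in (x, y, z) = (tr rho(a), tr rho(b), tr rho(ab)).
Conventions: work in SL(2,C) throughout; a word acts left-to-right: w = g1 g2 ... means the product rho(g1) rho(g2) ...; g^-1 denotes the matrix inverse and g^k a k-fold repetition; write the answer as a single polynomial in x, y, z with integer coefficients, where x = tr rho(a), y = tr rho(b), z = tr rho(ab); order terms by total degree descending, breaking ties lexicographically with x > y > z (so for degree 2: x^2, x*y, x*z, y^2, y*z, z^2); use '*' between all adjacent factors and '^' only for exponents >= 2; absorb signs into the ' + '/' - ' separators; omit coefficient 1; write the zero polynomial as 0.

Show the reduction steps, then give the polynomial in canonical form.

trace(a b^-1) = trace(a)*trace(b) - trace(a b)  (eliminate b^-1) = x*y - z
use: trace(a b^-2) = trace(a b^-1)*trace(b) - trace(a)  (eliminate b^-1) = x*y^2 - y*z - x
trace(b^-3 a) = trace(a b^-2)*trace(b) - trace(a b^-1)  (eliminate b^-1) = x*y^3 - y^2*z - 2*x*y + z
use: trace(a b a) = trace(a)*trace(b a) - trace(b)  (reduce the a square) = x*z - y
apply: trace(a b a b) = trace(b a)*trace(b a) - trace(1)  (split on b) = z^2 - 2
trace(a b a b^-1) = trace(a b a)*trace(b) - trace(a b a b)  (eliminate b^-1) = x*y*z - y^2 - z^2 + 2
trace(b^-1 a b a b^-1) = trace(a b a b^-1)*trace(b) - trace(a b a)  (eliminate b^-1) = x*y^2*z - y^3 - y*z^2 - x*z + 3*y
apply: trace(b^-2 a b a b^-1) = trace(b^-1 a b a b^-1)*trace(b) - trace(b^-1 a b a)  (eliminate b^-1) = x*y^3*z - y^4 - y^2*z^2 - 2*x*y*z + 4*y^2 + z^2 - 2
apply: trace(b^-4 a b a) = trace(b^-2 a b a b^-1)*trace(b) - trace(b^-2 a b a)  (eliminate b^-1) = x*y^4*z - y^5 - y^3*z^2 - 3*x*y^2*z + 5*y^3 + 2*y*z^2 + x*z - 5*y
trace(b^-3 a b a^-1 b^-1) = trace(b^-4 a b)*trace(a) - trace(b^-4 a b a)  (eliminate a^-1) = -x*y^4*z + x^2*y^3 + y^5 + y^3*z^2 + 2*x*y^2*z - 2*x^2*y - 5*y^3 - 2*y*z^2 + 5*y
apply: trace(b a b) = trace(b)*trace(a b) - trace(a)  (reduce the b square) = y*z - x
apply: trace(a b a^-1 b) = trace(b a b)*trace(a) - trace(b a b a)  (eliminate a^-1) = x*y*z - x^2 - z^2 + 2
trace(b^-1 a b a^-1) = trace(a b a^-1)*trace(b) - trace(a b a^-1 b)  (eliminate b^-1) = -x*y*z + x^2 + y^2 + z^2 - 2
trace(a b a^-1 b^-2) = trace(b^-1 a b a^-1)*trace(b) - trace(b^-1 a b a^-1 b)  (eliminate b^-1) = -x*y^2*z + x^2*y + y^3 + y*z^2 - 3*y
apply: trace(b^-3 a b a^-1) = trace(a b a^-1 b^-2)*trace(b) - trace(a b a^-1 b^-1)  (eliminate b^-1) = -x*y^3*z + x^2*y^2 + y^4 + y^2*z^2 + x*y*z - x^2 - 4*y^2 - z^2 + 2
apply: trace(a^-1 b^-5 a b) = trace(b^-3 a b a^-1 b^-1)*trace(b) - trace(b^-3 a b a^-1)  (eliminate b^-1) = -x*y^5*z + x^2*y^4 + y^6 + y^4*z^2 + 3*x*y^3*z - 3*x^2*y^2 - 6*y^4 - 3*y^2*z^2 - x*y*z + x^2 + 9*y^2 + z^2 - 2
trace(b^-4 a) = trace(b^-3 a)*trace(b) - trace(b^-3 a b)  (eliminate b^-1) = x*y^4 - y^3*z - 3*x*y^2 + 2*y*z + x
use: trace(b^-1 a b a^-2 b^-4) = trace(a^-1 b^-5 a b)*trace(a) - trace(a^-1 b^-5 a b a)  (eliminate a^-1) = -x^2*y^5*z + x^3*y^4 + x*y^6 + x*y^4*z^2 + 3*x^2*y^3*z - 3*x^3*y^2 - 7*x*y^4 - 3*x*y^2*z^2 - x^2*y*z + y^3*z + x^3 + 12*x*y^2 + x*z^2 - 2*y*z - 3*x
use: trace(a^2) = trace(a)*trace(a) - trace(1)  (reduce the a square) = x^2 - 2
apply: trace(a b^-1 a) = trace(a^2)*trace(b) - trace(a^2 b)  (eliminate b^-1) = x^2*y - x*z - y
trace(a b^-1 a b^-1) = trace(a b^-1 a)*trace(b) - trace(a b^-1 a b)  (eliminate b^-1) = x^2*y^2 - 2*x*y*z + z^2 - 2
trace(b^-2 a b^-1 a) = trace(a b^-1 a b^-1)*trace(b) - trace(a b^-1 a)  (eliminate b^-1) = x^2*y^3 - 2*x*y^2*z - x^2*y + y*z^2 + x*z - y
use: trace(a b a^2) = trace(a)*trace(b a^2) - trace(b a)  (reduce the a square) = x^2*z - x*y - z
trace(a b a^2 b) = trace(a)*trace(b a b a) - trace(b a b)  (reduce the a square) = x*z^2 - y*z - x
trace(a b^-1 a b a) = trace(a b a^2)*trace(b) - trace(a b a^2 b)  (eliminate b^-1) = x^2*y*z - x*y^2 - x*z^2 + x
use: trace(a b a b a b) = trace(a b)*trace(a b a b) - trace(a^-1 b^-1)  (split on a) = z^3 - 3*z
apply: trace(a b^-1 a b a b) = trace(a b a b a)*trace(b) - trace(a b a b a b)  (eliminate b^-1) = x*y*z^2 - y^2*z - z^3 - x*y + 3*z
trace(b^-1 a b^-1 a b a) = trace(a b^-1 a b a)*trace(b) - trace(a b^-1 a b a b)  (eliminate b^-1) = x^2*y^2*z - x*y^3 - 2*x*y*z^2 + y^2*z + z^3 + 2*x*y - 3*z
trace(b^-2 a b^-1 a b a) = trace(b^-1 a b^-1 a b a)*trace(b) - trace(b^-1 a b^-1 a b a b)  (eliminate b^-1) = x^2*y^3*z - x*y^4 - 2*x*y^2*z^2 - x^2*y*z + y^3*z + y*z^3 + 3*x*y^2 + x*z^2 - 3*y*z - x
trace(b^-3 a b^-1 a b a) = trace(b^-2 a b^-1 a b a)*trace(b) - trace(b^-2 a b^-1 a b a b)  (eliminate b^-1) = x^2*y^4*z - x*y^5 - 2*x*y^3*z^2 - 2*x^2*y^2*z + y^4*z + y^2*z^3 + 4*x*y^3 + 3*x*y*z^2 - 4*y^2*z - z^3 - 3*x*y + 3*z
use: trace(b^-1 a b^-1 a b a^-1 b^-2) = trace(b^-3 a b^-1 a b)*trace(a) - trace(b^-3 a b^-1 a b a)  (eliminate a^-1) = -x^2*y^4*z + x^3*y^3 + x*y^5 + 2*x*y^3*z^2 - y^4*z - y^2*z^3 - x^3*y - 4*x*y^3 - 2*x*y*z^2 + x^2*z + 4*y^2*z + z^3 + 2*x*y - 3*z
trace(b a^2 b) = trace(b)*trace(a^2 b) - trace(a^2)  (reduce the b square) = x*y*z - x^2 - y^2 + 2
trace(a^2 b a^-1 b) = trace(b a^2 b)*trace(a) - trace(b a^2 b a)  (eliminate a^-1) = x^2*y*z - x^3 - x*y^2 - x*z^2 + y*z + 3*x
use: trace(a b a^-1 b^-1 a) = trace(a^2 b a^-1)*trace(b) - trace(a^2 b a^-1 b)  (eliminate b^-1) = -x^2*y*z + x^3 + x*y^2 + x*z^2 - 3*x
apply: trace(b a b a b) = trace(b)*trace(a b a b) - trace(a b a)  (reduce the b square) = y*z^2 - x*z - y
trace(a b a b a^-1 b) = trace(b a b a b)*trace(a) - trace(b a b a b a)  (eliminate a^-1) = x*y*z^2 - x^2*z - z^3 - x*y + 3*z
trace(a b a^-1 b^-1 a b) = trace(a b a b a^-1)*trace(b) - trace(a b a b a^-1 b)  (eliminate b^-1) = -x*y*z^2 + x^2*z + y^2*z + z^3 - 3*z
use: trace(b^-1 a b^-1 a b a^-1) = trace(a b a^-1 b^-1 a)*trace(b) - trace(a b a^-1 b^-1 a b)  (eliminate b^-1) = -x^2*y^2*z + x^3*y + x*y^3 + 2*x*y*z^2 - x^2*z - y^2*z - z^3 - 3*x*y + 3*z
trace(b^-1 a b^-1 a b a^-1 b^-1) = trace(b^-1 a b^-1 a b a^-1)*trace(b) - trace(b^-1 a b^-1 a b a^-1 b)  (eliminate b^-1) = -x^2*y^3*z + x^3*y^2 + x*y^4 + 2*x*y^2*z^2 - x^2*y*z - y^3*z - y*z^3 - 3*x*y^2 + 3*y*z - x
apply: trace(a^-1 b^-4 a b^-1 a b) = trace(b^-1 a b^-1 a b a^-1 b^-2)*trace(b) - trace(b^-1 a b^-1 a b a^-1 b^-1)  (eliminate b^-1) = -x^2*y^5*z + x^3*y^4 + x*y^6 + 2*x*y^4*z^2 + x^2*y^3*z - y^5*z - y^3*z^3 - 2*x^3*y^2 - 5*x*y^4 - 4*x*y^2*z^2 + 2*x^2*y*z + 5*y^3*z + 2*y*z^3 + 5*x*y^2 - 6*y*z + x
trace(a^2 b^-2) = trace(a^2 b^-1)*trace(b) - trace(a^2)  (eliminate b^-1) = x^2*y^2 - x*y*z - x^2 - y^2 + 2
use: trace(a b^-3 a) = trace(a^2 b^-2)*trace(b) - trace(a^2 b^-1)  (eliminate b^-1) = x^2*y^3 - x*y^2*z - 2*x^2*y - y^3 + x*z + 3*y
use: trace(b^-3 a b^-1 a) = trace(a b^-3 a)*trace(b) - trace(a b^-3 a b)  (eliminate b^-1) = x^2*y^4 - 2*x*y^3*z - 2*x^2*y^2 + y^2*z^2 + 3*x*y*z - y^2 - z^2 + 2
apply: trace(b^-1 a b a^-2 b^-4 a) = trace(a^-1 b^-4 a b^-1 a b)*trace(a) - trace(a^-1 b^-4 a b^-1 a b a)  (eliminate a^-1) = -x^3*y^5*z + x^4*y^4 + x^2*y^6 + 2*x^2*y^4*z^2 + x^3*y^3*z - x*y^5*z - x*y^3*z^3 - 2*x^4*y^2 - 6*x^2*y^4 - 4*x^2*y^2*z^2 + 2*x^3*y*z + 7*x*y^3*z + 2*x*y*z^3 + 7*x^2*y^2 - y^2*z^2 - 9*x*y*z + x^2 + y^2 + z^2 - 2
use: trace(b^-3 a^-1 b^-1 a b a^-2 b^-1) = trace(b^-1 a b a^-2 b^-4)*trace(a) - trace(b^-1 a b a^-2 b^-4 a)  (eliminate a^-1) = -x^2*y^4*z^2 + 2*x^3*y^3*z + x*y^5*z + x*y^3*z^3 - x^4*y^2 - x^2*y^4 + x^2*y^2*z^2 - 3*x^3*y*z - 6*x*y^3*z - 2*x*y*z^3 + x^4 + 5*x^2*y^2 + x^2*z^2 + y^2*z^2 + 7*x*y*z - 4*x^2 - y^2 - z^2 + 2

-x^2*y^4*z^2 + 2*x^3*y^3*z + x*y^5*z + x*y^3*z^3 - x^4*y^2 - x^2*y^4 + x^2*y^2*z^2 - 3*x^3*y*z - 6*x*y^3*z - 2*x*y*z^3 + x^4 + 5*x^2*y^2 + x^2*z^2 + y^2*z^2 + 7*x*y*z - 4*x^2 - y^2 - z^2 + 2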